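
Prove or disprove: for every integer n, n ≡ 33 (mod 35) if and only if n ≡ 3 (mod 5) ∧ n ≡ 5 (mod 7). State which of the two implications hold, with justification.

(←) If n ≡ 3 (mod 5) and n ≡ 5 (mod 7), then by the Chinese remainder theorem n ≡ 33 (mod 35). This is exactly n ≡ 33 (mod 35).

(→) Suppose n ≡ 33 (mod 35); write n = 35j + 33. Since 5 ∣ 35, reducing mod 5 gives n ≡ 33 ≡ 3 (mod 5); since 7 ∣ 35, reducing mod 7 gives n ≡ 33 ≡ 5 (mod 7).

Both directions hold; the statement is true.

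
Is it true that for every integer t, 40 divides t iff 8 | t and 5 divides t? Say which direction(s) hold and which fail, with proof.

Equivalent; both directions hold.

(⟹) If 40 ∣ t, write t = 40q. Since 40 = 5·8, t = 8·(5q), so 8 ∣ t; and since 40 = 8·5, t = 5·(8q), so 5 ∣ t.

(⟸) Suppose 8 ∣ t and 5 ∣ t. Any common multiple of 8 and 5 is a multiple of their lcm; here gcd(8, 5) = 1, so lcm(8, 5) = 8·5 = 40, so 40 ∣ t.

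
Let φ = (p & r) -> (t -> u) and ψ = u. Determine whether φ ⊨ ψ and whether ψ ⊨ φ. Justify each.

The forward direction fails; the converse holds.

(⟸) Assume the antecedent. If u is true, (p & r) -> (t -> u) reduces to true regardless of the other variables. If u is false, the antecedent cannot hold. Either way (p & r) -> (t -> u) holds.

(⟹) This fails. Under u = F, p = F, r = F, t = F, the left side is true but the right side is false.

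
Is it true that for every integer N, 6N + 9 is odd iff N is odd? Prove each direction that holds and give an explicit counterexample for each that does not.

Converse. Suppose N is odd. Since 6 is even, 6N is even for every N, so 6N + 9 has the same parity as 9, which is odd. Hence 6N + 9 is odd.

Forward direction. This fails: take N = 6. Then 6N + 9 = 45, which is odd, yet N = 6 is even, not odd.

The forward direction fails; the converse holds.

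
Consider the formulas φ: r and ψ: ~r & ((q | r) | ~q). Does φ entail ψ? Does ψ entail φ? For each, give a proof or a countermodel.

(⇒) This fails. Under q = F, r = T, the left side is true but the right side is false.

(⇐) This fails. Under q = F, r = F, the left side is false but the right side is true.

(⇒) fails and (⇐) fails.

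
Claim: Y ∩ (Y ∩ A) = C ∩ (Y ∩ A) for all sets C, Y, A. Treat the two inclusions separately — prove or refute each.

Forward inclusion. This inclusion fails. Take C = ∅, Y = {1}, A = {1}; then 1 ∈ Y ∩ (Y ∩ A) but 1 ∉ C ∩ (Y ∩ A).

Reverse inclusion. Let x ∈ C ∩ (Y ∩ A). Then x ∈ C ∩ Y ∩ A, from which x ∈ Y ∩ (Y ∩ A).

The sets are not equal: only the reverse inclusion holds.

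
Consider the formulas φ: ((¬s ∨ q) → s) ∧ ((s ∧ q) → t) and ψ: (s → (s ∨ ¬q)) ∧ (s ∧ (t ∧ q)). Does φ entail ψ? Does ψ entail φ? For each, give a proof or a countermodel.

(⇒) fails; (⇐) holds.

(→) This fails. Under s = T, q = F, t = F, the left side is true but the right side is false.

(←) Assume the antecedent. If s is true, the antecedent forces (s = T, q = T, t = T), and ((¬s ∨ q) → s) ∧ ((s ∧ q) → t) holds there. If s is false, the antecedent cannot hold. Either way ((¬s ∨ q) → s) ∧ ((s ∧ q) → t) holds.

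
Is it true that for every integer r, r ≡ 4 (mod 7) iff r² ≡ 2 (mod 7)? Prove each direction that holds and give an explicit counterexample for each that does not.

(→) Suppose r ≡ 4 (mod 7). Write r = 7j + 4. Then (7j + 4)² = 49j² + 56j + 16 = 7(7j² + 8j + 2) + 2, so r² ≡ 2 (mod 7).

(←) This fails: take r = 3. Then 3² = 9 ≡ 2 (mod 7), yet 3 ≡ 3 (mod 7), not 4.

(⇒) holds; (⇐) fails.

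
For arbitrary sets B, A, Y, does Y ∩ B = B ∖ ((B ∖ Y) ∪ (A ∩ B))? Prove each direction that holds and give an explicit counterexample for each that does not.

The sets are not equal: only the reverse inclusion holds.

Forward inclusion. This inclusion fails. Take B = {1}, A = {1}, Y = {1}; then 1 ∈ Y ∩ B but 1 ∉ B ∖ ((B ∖ Y) ∪ (A ∩ B)).

Reverse inclusion. Let x ∈ B ∖ ((B ∖ Y) ∪ (A ∩ B)). Then x ∈ B ∩ Y and x ∉ A, from which x ∈ Y ∩ B.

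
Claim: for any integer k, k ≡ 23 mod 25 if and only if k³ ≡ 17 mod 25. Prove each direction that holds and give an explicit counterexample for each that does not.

Equivalent; both directions hold.

[⇒] Suppose k ≡ 23 mod 25. Write k = 25j + 23. Then (25j + 23)³ = 15625j³ + 43125j² + 39675j + 12167 = 25(625j³ + 1725j² + 1587j + 486) + 17, so k³ ≡ 17 (mod 25).

[⇐] Conversely, suppose k³ ≡ 17 (mod 25). The only residue r in {0, …, 24} with r³ ≡ 17 (mod 25) is r = 23, so k ≡ 23 (mod 25).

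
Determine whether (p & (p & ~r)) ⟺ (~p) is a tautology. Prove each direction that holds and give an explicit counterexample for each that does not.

Both directions fail.

(→) This fails. Under r = F, p = T, the left side is true but the right side is false.

(←) This fails. Under r = F, p = F, the left side is false but the right side is true.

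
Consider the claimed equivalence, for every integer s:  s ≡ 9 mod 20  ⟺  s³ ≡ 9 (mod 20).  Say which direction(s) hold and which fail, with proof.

(⇒) Suppose s ≡ 9 mod 20. Write s = 20j + 9. Then (20j + 9)³ = 8000j³ + 10800j² + 4860j + 729 = 20(400j³ + 540j² + 243j + 36) + 9, so s³ ≡ 9 (mod 20).

(⇐) Conversely, suppose s³ ≡ 9 (mod 20). The only residue r in {0, …, 19} with r³ ≡ 9 (mod 20) is r = 9, so s ≡ 9 (mod 20).

Both directions hold.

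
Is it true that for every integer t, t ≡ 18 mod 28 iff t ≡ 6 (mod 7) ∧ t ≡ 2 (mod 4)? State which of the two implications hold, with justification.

Neither direction holds.

(⟹) This fails: t = 18 gives 18 ≡ 18 (mod 28) but 18 ≡ 4 (mod 7), so the conjunction on the right does not hold.

(⟸) This fails: t = 6 satisfies both congruences on the right (6 ≡ 6 mod 7 and 6 ≡ 2 mod 4) yet 6 ≡ 6 (mod 28), not 18.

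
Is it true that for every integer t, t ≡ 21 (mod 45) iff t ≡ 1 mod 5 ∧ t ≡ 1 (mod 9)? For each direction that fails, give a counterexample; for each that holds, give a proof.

Neither implication holds.

Forward direction. This fails: t = 21 gives 21 ≡ 21 (mod 45) but 21 ≡ 3 (mod 9), so the conjunction on the right does not hold.

Converse. This fails: t = 1 satisfies both congruences on the right (1 ≡ 1 mod 5 and 1 ≡ 1 mod 9) yet 1 ≡ 1 (mod 45), not 21.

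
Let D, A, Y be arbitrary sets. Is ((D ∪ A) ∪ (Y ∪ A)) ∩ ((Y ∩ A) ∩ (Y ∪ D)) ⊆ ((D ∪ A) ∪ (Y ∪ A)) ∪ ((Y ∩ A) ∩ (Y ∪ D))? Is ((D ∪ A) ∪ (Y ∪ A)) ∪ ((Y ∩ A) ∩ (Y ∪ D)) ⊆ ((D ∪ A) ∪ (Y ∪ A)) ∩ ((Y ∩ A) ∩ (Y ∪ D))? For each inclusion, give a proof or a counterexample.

Forward inclusion. Let x ∈ ((D ∪ A) ∪ (Y ∪ A)) ∩ ((Y ∩ A) ∩ (Y ∪ D)). Then either x ∈ A ∩ Y and x ∉ D; or x ∈ D ∩ A ∩ Y. In each case x ∈ ((D ∪ A) ∪ (Y ∪ A)) ∪ ((Y ∩ A) ∩ (Y ∪ D)), so ((D ∪ A) ∪ (Y ∪ A)) ∩ ((Y ∩ A) ∩ (Y ∪ D)) ⊆ ((D ∪ A) ∪ (Y ∪ A)) ∪ ((Y ∩ A) ∩ (Y ∪ D)).

Reverse inclusion. This inclusion fails. Take D = {1}, A = ∅, Y = ∅; then 1 ∈ ((D ∪ A) ∪ (Y ∪ A)) ∪ ((Y ∩ A) ∩ (Y ∪ D)) but 1 ∉ ((D ∪ A) ∪ (Y ∪ A)) ∩ ((Y ∩ A) ∩ (Y ∪ D)).

Only the forward inclusion holds.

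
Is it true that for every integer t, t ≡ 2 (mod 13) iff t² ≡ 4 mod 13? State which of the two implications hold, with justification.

Not equivalent: only (⇒) holds.

(→) Suppose t ≡ 2 (mod 13). Write t = 13j + 2. Then (13j + 2)² = 169j² + 52j + 4 = 13(13j² + 4j) + 4, so t² ≡ 4 (mod 13).

(←) This fails: take t = 11. Then 11² = 121 ≡ 4 (mod 13), yet 11 ≡ 11 (mod 13), not 2.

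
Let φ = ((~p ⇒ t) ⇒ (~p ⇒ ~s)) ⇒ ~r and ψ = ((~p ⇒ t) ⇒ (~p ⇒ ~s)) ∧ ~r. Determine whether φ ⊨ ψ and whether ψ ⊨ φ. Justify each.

Only the converse holds.

Forward direction. This fails. Under p = F, t = T, r = F, s = T, the left side is true but the right side is false.

Converse. Assume the antecedent. If r is true, the antecedent cannot hold. If r is false, ((~p ⇒ t) ⇒ (~p ⇒ ~s)) ⇒ ~r reduces to true regardless of the other variables. Either way ((~p ⇒ t) ⇒ (~p ⇒ ~s)) ⇒ ~r holds.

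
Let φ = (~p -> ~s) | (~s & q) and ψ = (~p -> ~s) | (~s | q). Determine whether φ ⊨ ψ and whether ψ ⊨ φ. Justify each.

Only the forward direction holds.

Forward direction. Assume the antecedent. If s is true, the antecedent forces (s = T, q = F, p = T) or (s = T, q = T, p = T), and (~p -> ~s) | (~s | q) holds there. If s is false, (~p -> ~s) | (~s | q) reduces to true regardless of the other variables. Either way (~p -> ~s) | (~s | q) holds.

Converse. This fails. Under s = T, q = T, p = F, the left side is false but the right side is true.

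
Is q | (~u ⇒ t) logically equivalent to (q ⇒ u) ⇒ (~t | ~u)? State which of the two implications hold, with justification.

Neither direction holds.

Forward direction. This fails. Under u = T, q = F, t = T, the left side is true but the right side is false.

Converse. This fails. Under u = F, q = F, t = F, the left side is false but the right side is true.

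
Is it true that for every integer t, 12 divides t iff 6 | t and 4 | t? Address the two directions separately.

Both implications hold.

[⇐] Suppose 6 ∣ t and 4 ∣ t. Any common multiple of 6 and 4 is a multiple of their lcm; here lcm(6, 4) = 6·4/gcd(6, 4) = 24/2 = 12, so 12 ∣ t.

[⇒] If 12 ∣ t, write t = 12q. Since 12 = 2·6, t = 6·(2q), so 6 ∣ t; and since 12 = 3·4, t = 4·(3q), so 4 ∣ t.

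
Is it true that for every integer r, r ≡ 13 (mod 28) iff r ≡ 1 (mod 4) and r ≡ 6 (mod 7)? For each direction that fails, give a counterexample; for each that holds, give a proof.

The biconditional holds.

(←) If r ≡ 1 (mod 4) and r ≡ 6 (mod 7), then by the Chinese remainder theorem r ≡ 13 (mod 28). This is exactly r ≡ 13 (mod 28).

(→) Suppose r ≡ 13 (mod 28); write r = 28j + 13. Since 4 ∣ 28, reducing mod 4 gives r ≡ 13 ≡ 1 (mod 4); since 7 ∣ 28, reducing mod 7 gives r ≡ 13 ≡ 6 (mod 7).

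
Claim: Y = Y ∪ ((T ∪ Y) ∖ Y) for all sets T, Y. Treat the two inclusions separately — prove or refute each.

The sets are not equal: only the forward inclusion holds.

(⊆) Let x ∈ Y. Then either x ∈ Y and x ∉ T; or x ∈ T ∩ Y. In each case x ∈ Y ∪ ((T ∪ Y) ∖ Y), so Y ⊆ Y ∪ ((T ∪ Y) ∖ Y).

(⊇) This inclusion fails. Take T = {1}, Y = ∅; then 1 ∈ Y ∪ ((T ∪ Y) ∖ Y) but 1 ∉ Y.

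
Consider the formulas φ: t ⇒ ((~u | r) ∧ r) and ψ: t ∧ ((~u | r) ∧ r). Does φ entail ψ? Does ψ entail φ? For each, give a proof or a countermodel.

(⇒) fails; (⇐) holds.

(⇒) This fails. Under u = F, t = F, r = F, the left side is true but the right side is false.

(⇐) Assume the antecedent. If u is true, the antecedent forces (u = T, t = T, r = T), and t ⇒ ((~u | r) ∧ r) holds there. If u is false, the antecedent forces (u = F, t = T, r = T), and t ⇒ ((~u | r) ∧ r) holds there. Either way t ⇒ ((~u | r) ∧ r) holds.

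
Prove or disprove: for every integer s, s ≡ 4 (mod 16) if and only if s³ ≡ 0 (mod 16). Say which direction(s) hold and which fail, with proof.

Only the forward implication holds.

(⟹) Suppose s ≡ 4 (mod 16). Write s = 16j + 4. Then (16j + 4)³ = 4096j³ + 3072j² + 768j + 64 = 16(256j³ + 192j² + 48j + 4) + 0, so s³ ≡ 0 (mod 16).

(⟸) This fails: take s = 0. Then 0³ = 0 ≡ 0 (mod 16), yet 0 ≡ 0 (mod 16), not 4.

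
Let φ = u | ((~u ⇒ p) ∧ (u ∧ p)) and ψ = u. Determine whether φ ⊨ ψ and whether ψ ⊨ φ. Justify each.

(←) Assume the antecedent. If u is true, u | ((~u ⇒ p) ∧ (u ∧ p)) reduces to true regardless of the other variables. If u is false, the antecedent cannot hold. Either way u | ((~u ⇒ p) ∧ (u ∧ p)) holds.

(→) Assume the antecedent. If u is true, u reduces to true regardless of the other variables. If u is false, the antecedent cannot hold. Either way u holds.

Both implications hold.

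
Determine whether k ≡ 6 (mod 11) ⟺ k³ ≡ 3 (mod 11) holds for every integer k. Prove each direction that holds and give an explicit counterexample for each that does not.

(→) This fails: take k = 6. Then 6 ≡ 6 (mod 11), but 6³ = 216 ≡ 7 (mod 11), not 3.

(←) This fails: take k = 9. Then 9³ = 729 ≡ 3 (mod 11), yet 9 ≡ 9 (mod 11), not 6.

(⇒) fails and (⇐) fails.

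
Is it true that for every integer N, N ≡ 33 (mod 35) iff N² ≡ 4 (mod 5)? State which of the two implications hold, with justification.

Not equivalent: only (⇒) holds.

Forward direction. Suppose N ≡ 33 (mod 35). Then N² ≡ 33² = 1089 (mod 35), and since 5 ∣ 35, also N² ≡ 4 (mod 5).

Converse. This fails: take N = 2. Then 2² = 4 ≡ 4 (mod 5), yet 2 ≡ 2 (mod 35), not 33.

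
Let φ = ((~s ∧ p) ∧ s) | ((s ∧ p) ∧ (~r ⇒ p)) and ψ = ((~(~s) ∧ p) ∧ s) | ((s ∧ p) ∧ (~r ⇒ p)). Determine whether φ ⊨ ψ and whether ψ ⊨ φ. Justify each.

[⇒] Assume the antecedent. If p is true, the antecedent forces (p = T, s = T, r = F) or (p = T, s = T, r = T), and the consequent holds there. If p is false, the antecedent cannot hold. Either way the consequent holds.

[⇐] Assume the antecedent. If p is true, the antecedent forces (p = T, s = T, r = F) or (p = T, s = T, r = T), and the consequent holds there. If p is false, the antecedent cannot hold. Either way the consequent holds.

Both directions hold.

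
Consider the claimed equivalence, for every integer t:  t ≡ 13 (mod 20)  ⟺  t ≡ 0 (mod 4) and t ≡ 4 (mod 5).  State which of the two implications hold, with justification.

(→) This fails: t = 13 gives 13 ≡ 13 (mod 20) but 13 ≡ 1 (mod 4), so the conjunction on the right does not hold.

(←) This fails: t = 4 satisfies both congruences on the right (4 ≡ 0 mod 4 and 4 ≡ 4 mod 5) yet 4 ≡ 4 (mod 20), not 13.

Neither implication holds.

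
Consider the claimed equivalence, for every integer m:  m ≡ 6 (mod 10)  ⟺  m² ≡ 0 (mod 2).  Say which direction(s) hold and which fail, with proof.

Not equivalent: only (⇒) holds.

Forward direction. Suppose m ≡ 6 (mod 10). Then m² ≡ 6² = 36 (mod 10), and since 2 ∣ 10, also m² ≡ 0 (mod 2).

Converse. This fails: take m = 0. Then 0² = 0 ≡ 0 (mod 2), yet 0 ≡ 0 (mod 10), not 6.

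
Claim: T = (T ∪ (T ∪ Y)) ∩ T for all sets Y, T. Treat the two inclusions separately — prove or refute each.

Both inclusions hold.

(⟹) Let x ∈ T. Then either x ∈ T and x ∉ Y; or x ∈ Y ∩ T. In each case x ∈ (T ∪ (T ∪ Y)) ∩ T, so T ⊆ (T ∪ (T ∪ Y)) ∩ T.

(⟸) Let x ∈ (T ∪ (T ∪ Y)) ∩ T. Then either x ∈ T and x ∉ Y; or x ∈ Y ∩ T. In each case x ∈ T, so (T ∪ (T ∪ Y)) ∩ T ⊆ T.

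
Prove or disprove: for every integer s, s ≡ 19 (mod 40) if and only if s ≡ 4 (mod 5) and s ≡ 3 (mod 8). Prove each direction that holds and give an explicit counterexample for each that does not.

Equivalent; both directions hold.

Forward direction. Suppose s ≡ 19 (mod 40); write s = 40j + 19. Since 5 ∣ 40, reducing mod 5 gives s ≡ 19 ≡ 4 (mod 5); since 8 ∣ 40, reducing mod 8 gives s ≡ 19 ≡ 3 (mod 8).

Converse. If s ≡ 4 (mod 5) and s ≡ 3 (mod 8), then by the Chinese remainder theorem s ≡ 19 (mod 40). This is exactly s ≡ 19 (mod 40).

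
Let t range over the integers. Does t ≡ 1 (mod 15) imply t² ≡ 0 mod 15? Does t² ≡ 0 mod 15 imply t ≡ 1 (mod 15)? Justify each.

Neither implication holds.

(⇒) This fails: take t = 1. Then 1 ≡ 1 (mod 15), but 1² = 1 ≡ 1 (mod 15), not 0.

(⇐) This fails: take t = 0. Then 0² = 0 ≡ 0 (mod 15), yet 0 ≡ 0 (mod 15), not 1.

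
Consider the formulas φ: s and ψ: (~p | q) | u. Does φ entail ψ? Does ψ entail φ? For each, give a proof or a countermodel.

(⟹) This fails. Under p = T, u = F, s = T, q = F, the left side is true but the right side is false.

(⟸) This fails. Under p = F, u = F, s = F, q = F, the left side is false but the right side is true.

Both directions fail.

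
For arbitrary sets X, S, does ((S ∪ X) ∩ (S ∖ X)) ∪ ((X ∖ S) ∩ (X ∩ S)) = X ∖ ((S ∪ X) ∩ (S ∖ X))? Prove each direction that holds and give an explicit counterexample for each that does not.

Forward inclusion. This inclusion fails. Take X = ∅, S = {1}; then 1 ∈ ((S ∪ X) ∩ (S ∖ X)) ∪ ((X ∖ S) ∩ (X ∩ S)) but 1 ∉ X ∖ ((S ∪ X) ∩ (S ∖ X)).

Reverse inclusion. This inclusion fails. Take X = {1}, S = ∅; then 1 ∈ X ∖ ((S ∪ X) ∩ (S ∖ X)) but 1 ∉ ((S ∪ X) ∩ (S ∖ X)) ∪ ((X ∖ S) ∩ (X ∩ S)).

(⊆) fails and (⊇) fails.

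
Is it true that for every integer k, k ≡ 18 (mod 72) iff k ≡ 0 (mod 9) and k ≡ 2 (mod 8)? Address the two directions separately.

Both directions hold.

(→) Suppose k ≡ 18 (mod 72); write k = 72j + 18. Since 9 ∣ 72, reducing mod 9 gives k ≡ 18 ≡ 0 (mod 9); since 8 ∣ 72, reducing mod 8 gives k ≡ 18 ≡ 2 (mod 8).

(←) Conversely, if k ≡ 0 (mod 9) and k ≡ 2 (mod 8), then by the Chinese remainder theorem k ≡ 18 (mod 72). This is exactly k ≡ 18 (mod 72).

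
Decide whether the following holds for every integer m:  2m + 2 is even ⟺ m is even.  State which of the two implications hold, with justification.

Only the converse holds.

Forward direction. This fails: take m = 1. Then 2m + 2 = 4, which is even, yet m = 1 is odd, not even.

Converse. Suppose m is even. Since 2 is even, 2m is even for every m, so 2m + 2 has the same parity as 2, which is even. Hence 2m + 2 is even.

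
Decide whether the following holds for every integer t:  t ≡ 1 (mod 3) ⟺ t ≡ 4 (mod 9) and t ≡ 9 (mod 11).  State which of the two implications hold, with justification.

(⟹) This fails: t = 1 gives 1 ≡ 1 (mod 3) but 1 ≡ 1 (mod 9), so the conjunction on the right does not hold.

(⟸) Conversely, if t ≡ 4 (mod 9) and t ≡ 9 (mod 11), then by the Chinese remainder theorem t ≡ 31 (mod 99). Since 31 ≡ 1 (mod 3) and 3 ∣ 99, we get t ≡ 1 (mod 3).

Only the converse holds.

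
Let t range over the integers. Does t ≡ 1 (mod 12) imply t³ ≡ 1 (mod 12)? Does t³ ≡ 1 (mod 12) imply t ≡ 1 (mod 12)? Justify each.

(⇒) Suppose t ≡ 1 (mod 12). Write t = 12j + 1. Then (12j + 1)³ = 1728j³ + 432j² + 36j + 1 = 12(144j³ + 36j² + 3j) + 1, so t³ ≡ 1 (mod 12).

(⇐) For the converse, argue contrapositively. If t ≢ 1 (mod 12), then t is congruent to one of 0, 2, 3, 4, 5, 6, 7, 8, 9, 10, 11 modulo 12, and these give t³ ≡ 0, 8, 3, 4, 5, 0, 7, 8, 9, 4, 11 respectively — never 1.

Equivalent; both directions hold.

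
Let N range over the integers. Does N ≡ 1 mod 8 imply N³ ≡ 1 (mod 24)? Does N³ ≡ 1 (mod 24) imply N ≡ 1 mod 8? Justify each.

Only the reverse direction holds.

[⇒] This fails: take N = 9. Then 9 ≡ 1 (mod 8), but 9³ = 729 ≡ 9 (mod 24), not 1.

[⇐] Conversely, the residues r modulo 24 with r³ ≡ 1 (mod 24) are exactly {1}, and each is ≡ 1 (mod 8).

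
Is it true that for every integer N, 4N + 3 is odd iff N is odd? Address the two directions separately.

The forward direction fails; the converse holds.

[⇒] This fails: take N = 2. Then 4N + 3 = 11, which is odd, yet N = 2 is even, not odd.

[⇐] Suppose N is odd. Since 4 is even, 4N is even for every N, so 4N + 3 has the same parity as 3, which is odd. Hence 4N + 3 is odd.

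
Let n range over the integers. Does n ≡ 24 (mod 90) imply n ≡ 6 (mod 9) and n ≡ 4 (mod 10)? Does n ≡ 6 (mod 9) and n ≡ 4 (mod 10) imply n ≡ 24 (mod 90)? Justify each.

[⇒] Suppose n ≡ 24 (mod 90); write n = 90j + 24. Since 9 ∣ 90, reducing mod 9 gives n ≡ 24 ≡ 6 (mod 9); since 10 ∣ 90, reducing mod 10 gives n ≡ 24 ≡ 4 (mod 10).

[⇐] Conversely, if n ≡ 6 (mod 9) and n ≡ 4 (mod 10), then by the Chinese remainder theorem n ≡ 24 (mod 90). This is exactly n ≡ 24 (mod 90).

Equivalent; both directions hold.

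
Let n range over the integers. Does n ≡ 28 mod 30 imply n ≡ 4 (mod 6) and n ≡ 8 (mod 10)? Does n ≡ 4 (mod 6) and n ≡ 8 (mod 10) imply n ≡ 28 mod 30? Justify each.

[⇒] Suppose n ≡ 28 (mod 30); write n = 30j + 28. Since 6 ∣ 30, reducing mod 6 gives n ≡ 28 ≡ 4 (mod 6); since 10 ∣ 30, reducing mod 10 gives n ≡ 28 ≡ 8 (mod 10).

[⇐] Conversely, if n ≡ 4 (mod 6) and n ≡ 8 (mod 10), then by the Chinese remainder theorem n ≡ 28 (mod 30). This is exactly n ≡ 28 (mod 30).

Both directions hold.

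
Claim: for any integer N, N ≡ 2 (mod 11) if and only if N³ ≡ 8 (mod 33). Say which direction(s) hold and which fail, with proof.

Only the converse holds.

Forward direction. This fails: take N = 13. Then 13 ≡ 2 (mod 11), but 13³ = 2197 ≡ 19 (mod 33), not 8.

Converse. The residues r modulo 33 with r³ ≡ 8 (mod 33) are exactly {2}, and each is ≡ 2 (mod 11).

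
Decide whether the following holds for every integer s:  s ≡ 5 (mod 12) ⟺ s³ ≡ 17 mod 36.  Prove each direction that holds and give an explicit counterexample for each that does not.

[⇒] Suppose s ≡ 5 (mod 12). Working modulo 36, s ∈ {5, 17, 29}; for each such r, r³ ≡ 17 (mod 36).

[⇐] Conversely, the residues r modulo 36 with r³ ≡ 17 (mod 36) are exactly {5, 17, 29}, and each is ≡ 5 (mod 12).

Both directions hold.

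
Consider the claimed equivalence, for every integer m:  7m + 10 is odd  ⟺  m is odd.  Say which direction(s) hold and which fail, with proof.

Equivalent; both directions hold.

Forward direction. Suppose 7m + 10 is odd. Since 7 is odd, 7m and m have the same parity, so 7m + 10 ≡ m + 10 (mod 2). As 10 is even, 7m + 10 is odd exactly when m is odd. Thus m is odd.

Converse. Suppose m is odd; write m = 2j + 1. Then 7m + 10 = 7·(2j + 1) + 10 = 2·7j + 17, which is odd.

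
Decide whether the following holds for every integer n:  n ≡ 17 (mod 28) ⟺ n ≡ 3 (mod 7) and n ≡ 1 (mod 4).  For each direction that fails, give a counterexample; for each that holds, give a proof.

Forward direction. Suppose n ≡ 17 (mod 28); write n = 28j + 17. Since 7 ∣ 28, reducing mod 7 gives n ≡ 17 ≡ 3 (mod 7); since 4 ∣ 28, reducing mod 4 gives n ≡ 17 ≡ 1 (mod 4).

Converse. If n ≡ 3 (mod 7) and n ≡ 1 (mod 4), then by the Chinese remainder theorem n ≡ 17 (mod 28). This is exactly n ≡ 17 (mod 28).

Both directions hold; the statement is true.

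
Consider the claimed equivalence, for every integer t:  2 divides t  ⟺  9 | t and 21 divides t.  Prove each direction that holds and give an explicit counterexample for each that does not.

(⇒) fails and (⇐) fails.

[⇒] This fails: take t = 2. Certainly 2 ∣ 2, but 9 ∤ 2.

[⇐] This fails: take t = 63. Both 9 ∣ 63 and 21 ∣ 63, yet 63 is not a multiple of 2 (since 63 = 31·2 + 1), so 2 ∤ 63.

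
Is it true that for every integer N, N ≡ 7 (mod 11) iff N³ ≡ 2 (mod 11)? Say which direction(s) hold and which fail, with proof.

Forward direction. Suppose N ≡ 7 (mod 11). Write N = 11j + 7. Then (11j + 7)³ = 1331j³ + 2541j² + 1617j + 343 = 11(121j³ + 231j² + 147j + 31) + 2, so N³ ≡ 2 (mod 11).

Converse. For the converse, argue contrapositively. If N ≢ 7 (mod 11), then N is congruent to one of 0, 1, 2, 3, 4, 5, 6, 8, 9, 10 modulo 11, and these give N³ ≡ 0, 1, 8, 5, 9, 4, 7, 6, 3, 10 respectively — never 2.

Both implications hold.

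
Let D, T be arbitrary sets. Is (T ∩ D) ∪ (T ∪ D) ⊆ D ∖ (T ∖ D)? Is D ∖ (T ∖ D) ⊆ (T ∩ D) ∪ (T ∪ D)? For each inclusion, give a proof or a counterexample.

The sets are not equal: only the reverse inclusion holds.

(⊆) This inclusion fails. Take D = ∅, T = {1}; then 1 ∈ (T ∩ D) ∪ (T ∪ D) but 1 ∉ D ∖ (T ∖ D).

(⊇) Let x ∈ D ∖ (T ∖ D). Then either x ∈ D and x ∉ T; or x ∈ D ∩ T. In each case x ∈ (T ∩ D) ∪ (T ∪ D), so D ∖ (T ∖ D) ⊆ (T ∩ D) ∪ (T ∪ D).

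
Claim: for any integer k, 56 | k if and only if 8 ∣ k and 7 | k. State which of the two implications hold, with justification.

(⇒) If 56 ∣ k, write k = 56q. Since 56 = 7·8, k = 8·(7q), so 8 ∣ k; and since 56 = 8·7, k = 7·(8q), so 7 ∣ k.

(⇐) Suppose 8 ∣ k and 7 ∣ k. Any common multiple of 8 and 7 is a multiple of their lcm; here gcd(8, 7) = 1, so lcm(8, 7) = 8·7 = 56, so 56 ∣ k.

Both directions hold; the statement is true.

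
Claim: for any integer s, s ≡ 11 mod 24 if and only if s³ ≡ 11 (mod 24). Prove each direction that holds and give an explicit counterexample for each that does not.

(⟹) Suppose s ≡ 11 mod 24. Write s = 24j + 11. Then (24j + 11)³ = 13824j³ + 19008j² + 8712j + 1331 = 24(576j³ + 792j² + 363j + 55) + 11, so s³ ≡ 11 (mod 24).

(⟸) Conversely, suppose s³ ≡ 11 (mod 24). The only residue r in {0, …, 23} with r³ ≡ 11 (mod 24) is r = 11, so s ≡ 11 (mod 24).

Both directions hold; the statement is true.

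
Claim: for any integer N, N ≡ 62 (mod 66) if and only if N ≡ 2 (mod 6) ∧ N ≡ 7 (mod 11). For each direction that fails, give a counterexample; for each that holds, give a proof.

Forward direction. Suppose N ≡ 62 (mod 66); write N = 66j + 62. Since 6 ∣ 66, reducing mod 6 gives N ≡ 62 ≡ 2 (mod 6); since 11 ∣ 66, reducing mod 11 gives N ≡ 62 ≡ 7 (mod 11).

Converse. If N ≡ 2 (mod 6) and N ≡ 7 (mod 11), then by the Chinese remainder theorem N ≡ 62 (mod 66). This is exactly N ≡ 62 (mod 66).

The biconditional holds.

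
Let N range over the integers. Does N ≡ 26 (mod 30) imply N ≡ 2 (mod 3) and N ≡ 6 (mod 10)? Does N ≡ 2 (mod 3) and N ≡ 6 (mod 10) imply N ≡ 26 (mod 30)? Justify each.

Forward direction. Suppose N ≡ 26 (mod 30); write N = 30j + 26. Since 3 ∣ 30, reducing mod 3 gives N ≡ 26 ≡ 2 (mod 3); since 10 ∣ 30, reducing mod 10 gives N ≡ 26 ≡ 6 (mod 10).

Converse. If N ≡ 2 (mod 3) and N ≡ 6 (mod 10), then by the Chinese remainder theorem N ≡ 26 (mod 30). This is exactly N ≡ 26 (mod 30).

The biconditional holds.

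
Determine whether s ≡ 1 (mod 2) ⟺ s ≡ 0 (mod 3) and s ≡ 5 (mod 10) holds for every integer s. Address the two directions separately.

(⟹) This fails: s = 1 gives 1 ≡ 1 (mod 2) but 1 ≡ 1 (mod 3), so the conjunction on the right does not hold.

(⟸) Conversely, if s ≡ 0 (mod 3) and s ≡ 5 (mod 10), then by the Chinese remainder theorem s ≡ 15 (mod 30). Since 15 ≡ 1 (mod 2) and 2 ∣ 30, we get s ≡ 1 (mod 2).

Only the reverse direction holds.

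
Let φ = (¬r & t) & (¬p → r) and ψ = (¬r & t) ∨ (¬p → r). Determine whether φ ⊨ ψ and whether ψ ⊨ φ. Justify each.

[⇒] Assume the antecedent. If r is true, the antecedent cannot hold. If r is false, the antecedent forces (r = F, p = T, t = T), and (¬r & t) ∨ (¬p → r) holds there. Either way (¬r & t) ∨ (¬p → r) holds.

[⇐] This fails. Under r = T, p = F, t = F, the left side is false but the right side is true.

Only the forward direction holds.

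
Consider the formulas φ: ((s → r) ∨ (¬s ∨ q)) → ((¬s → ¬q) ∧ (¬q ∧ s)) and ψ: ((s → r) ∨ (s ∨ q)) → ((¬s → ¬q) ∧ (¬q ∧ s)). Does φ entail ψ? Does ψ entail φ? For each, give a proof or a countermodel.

Both directions hold.

[⇐] Assume the antecedent. If r is true, the antecedent forces (r = T, q = F, s = T), and the consequent holds there. If r is false, the antecedent forces (r = F, q = F, s = T), and the consequent holds there. Either way the consequent holds.

[⇒] Assume the antecedent. If r is true, the antecedent forces (r = T, q = F, s = T), and the consequent holds there. If r is false, the antecedent forces (r = F, q = F, s = T), and the consequent holds there. Either way the consequent holds.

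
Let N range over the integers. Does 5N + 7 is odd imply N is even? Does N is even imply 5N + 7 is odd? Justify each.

Forward direction. Suppose 5N + 7 is odd. Since 5 is odd, 5N and N have the same parity, so 5N + 7 ≡ N + 7 (mod 2). As 7 is odd, 5N + 7 is odd exactly when N is even. Thus N is even.

Converse. Suppose N is even; write N = 2j. Then 5N + 7 = 5·(2j) + 7 = 2·5j + 7, which is odd.

Equivalent; both directions hold.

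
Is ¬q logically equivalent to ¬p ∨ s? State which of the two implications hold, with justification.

(⟹) This fails. Under q = F, s = F, p = T, the left side is true but the right side is false.

(⟸) This fails. Under q = T, s = F, p = F, the left side is false but the right side is true.

Neither direction holds.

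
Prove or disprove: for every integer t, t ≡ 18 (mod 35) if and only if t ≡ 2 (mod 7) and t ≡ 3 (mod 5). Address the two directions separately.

(⇒) This fails: t = 18 gives 18 ≡ 18 (mod 35) but 18 ≡ 4 (mod 7), so the conjunction on the right does not hold.

(⇐) This fails: t = 23 satisfies both congruences on the right (23 ≡ 2 mod 7 and 23 ≡ 3 mod 5) yet 23 ≡ 23 (mod 35), not 18.

Neither implication holds.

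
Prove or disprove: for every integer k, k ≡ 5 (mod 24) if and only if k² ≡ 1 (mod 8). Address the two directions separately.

(⇒) holds; (⇐) fails.

Forward direction. Suppose k ≡ 5 (mod 24). Then k² ≡ 5² = 25 (mod 24), and since 8 ∣ 24, also k² ≡ 1 (mod 8).

Converse. This fails: take k = 1. Then 1² = 1 ≡ 1 (mod 8), yet 1 ≡ 1 (mod 24), not 5.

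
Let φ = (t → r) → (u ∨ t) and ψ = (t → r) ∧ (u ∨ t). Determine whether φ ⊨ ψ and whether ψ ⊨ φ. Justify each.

(→) This fails. Under u = F, t = T, r = F, the left side is true but the right side is false.

(←) Assume the antecedent. If u is true, (t → r) → (u ∨ t) reduces to true regardless of the other variables. If u is false, the antecedent forces (u = F, t = T, r = T), and (t → r) → (u ∨ t) holds there. Either way (t → r) → (u ∨ t) holds.

The forward direction fails; the converse holds.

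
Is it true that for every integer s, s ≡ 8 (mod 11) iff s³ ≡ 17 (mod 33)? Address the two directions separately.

(⟹) This fails: take s = 19. Then 19 ≡ 8 (mod 11), but 19³ = 6859 ≡ 28 (mod 33), not 17.

(⟸) Conversely, the residues r modulo 33 with r³ ≡ 17 (mod 33) are exactly {8}, and each is ≡ 8 (mod 11).

Not equivalent: only (⇐) holds.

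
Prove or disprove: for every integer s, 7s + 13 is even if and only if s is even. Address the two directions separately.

(→) This fails: s = 3 gives 7s + 13 = 34, which is even, but 3 is odd, not even.

(←) This also fails: s = 2 is even, but 7s + 13 = 27 is odd, not even.

Neither direction holds.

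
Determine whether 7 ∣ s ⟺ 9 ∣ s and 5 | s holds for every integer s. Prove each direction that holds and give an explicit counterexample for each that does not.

Forward direction. This fails: take s = 7. Certainly 7 ∣ 7, but 9 ∤ 7.

Converse. This fails: take s = 45. Both 9 ∣ 45 and 5 ∣ 45, yet 45 is not a multiple of 7 (since 45 = 6·7 + 3), so 7 ∤ 45.

Both directions fail.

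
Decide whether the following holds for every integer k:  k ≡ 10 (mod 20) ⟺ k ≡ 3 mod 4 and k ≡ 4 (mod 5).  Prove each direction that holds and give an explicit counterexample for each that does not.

Neither implication holds.

[⇒] This fails: k = 10 gives 10 ≡ 10 (mod 20) but 10 ≡ 2 (mod 4), so the conjunction on the right does not hold.

[⇐] This fails: k = 19 satisfies both congruences on the right (19 ≡ 3 mod 4 and 19 ≡ 4 mod 5) yet 19 ≡ 19 (mod 20), not 10.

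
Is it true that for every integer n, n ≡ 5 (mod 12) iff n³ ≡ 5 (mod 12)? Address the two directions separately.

Both directions hold.

(⟹) Suppose n ≡ 5 (mod 12). Write n = 12j + 5. Then (12j + 5)³ = 1728j³ + 2160j² + 900j + 125 = 12(144j³ + 180j² + 75j + 10) + 5, so n³ ≡ 5 (mod 12).

(⟸) For the converse, argue contrapositively. If n ≢ 5 (mod 12), then n is congruent to one of 0, 1, 2, 3, 4, 6, 7, 8, 9, 10, 11 modulo 12, and these give n³ ≡ 0, 1, 8, 3, 4, 0, 7, 8, 9, 4, 11 respectively — never 5.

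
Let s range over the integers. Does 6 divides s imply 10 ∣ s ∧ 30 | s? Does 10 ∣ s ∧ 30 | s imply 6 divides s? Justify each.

Only the reverse direction holds.

[⇒] This fails: take s = 6. Certainly 6 ∣ 6, but 10 ∤ 6.

[⇐] Suppose 10 ∣ s and 30 ∣ s. Any common multiple of 10 and 30 is a multiple of their lcm; here lcm(10, 30) = 10·30/gcd(10, 30) = 300/10 = 30, so 30 ∣ s. Since 6 ∣ 30, it follows that 6 ∣ s.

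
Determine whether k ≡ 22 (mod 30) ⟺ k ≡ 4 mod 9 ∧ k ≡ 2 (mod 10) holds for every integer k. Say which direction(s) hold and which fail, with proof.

Forward direction. This fails: k = 82 gives 82 ≡ 22 (mod 30) but 82 ≡ 1 (mod 9), so the conjunction on the right does not hold.

Converse. If k ≡ 4 (mod 9) and k ≡ 2 (mod 10), then by the Chinese remainder theorem k ≡ 22 (mod 90). Since 22 ≡ 22 (mod 30) and 30 ∣ 90, we get k ≡ 22 (mod 30).

The forward direction fails; the converse holds.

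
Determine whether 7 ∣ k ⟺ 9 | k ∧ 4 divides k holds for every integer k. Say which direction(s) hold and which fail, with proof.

Neither implication holds.

(⇒) This fails: take k = 7. Certainly 7 ∣ 7, but 9 ∤ 7.

(⇐) This fails: take k = 36. Both 9 ∣ 36 and 4 ∣ 36, yet 36 is not a multiple of 7 (since 36 = 5·7 + 1), so 7 ∤ 36.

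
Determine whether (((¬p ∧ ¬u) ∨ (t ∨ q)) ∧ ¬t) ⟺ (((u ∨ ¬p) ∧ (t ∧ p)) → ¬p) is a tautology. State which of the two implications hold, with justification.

The forward direction holds; the converse fails.

[⇒] Assume the antecedent. If p is true, the antecedent forces (p = T, t = F, u = F, q = T) or (p = T, t = F, u = T, q = T), and ((u ∨ ¬p) ∧ (t ∧ p)) → ¬p holds there. If p is false, ((u ∨ ¬p) ∧ (t ∧ p)) → ¬p reduces to true regardless of the other variables. Either way ((u ∨ ¬p) ∧ (t ∧ p)) → ¬p holds.

[⇐] This fails. Under p = T, t = F, u = F, q = F, the left side is false but the right side is true.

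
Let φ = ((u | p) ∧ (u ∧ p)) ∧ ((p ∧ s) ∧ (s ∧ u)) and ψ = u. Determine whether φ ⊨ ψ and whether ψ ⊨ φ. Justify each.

(⇒) holds; (⇐) fails.

(⇒) Assume the antecedent. If p is true, the antecedent forces (p = T, s = T, u = T), and u holds there. If p is false, the antecedent cannot hold. Either way u holds.

(⇐) This fails. Under p = F, s = F, u = T, the left side is false but the right side is true.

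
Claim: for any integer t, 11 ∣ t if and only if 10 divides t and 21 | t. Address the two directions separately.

Forward direction. This fails: take t = 11. Certainly 11 ∣ 11, but 10 ∤ 11.

Converse. This fails: take t = 210. Both 10 ∣ 210 and 21 ∣ 210, yet 210 is not a multiple of 11 (since 210 = 19·11 + 1), so 11 ∤ 210.

Both directions fail.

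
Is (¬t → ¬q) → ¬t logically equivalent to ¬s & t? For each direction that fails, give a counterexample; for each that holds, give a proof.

Forward direction. This fails. Under q = F, s = F, t = F, the left side is true but the right side is false.

Converse. This fails. Under q = F, s = F, t = T, the left side is false but the right side is true.

Neither direction holds.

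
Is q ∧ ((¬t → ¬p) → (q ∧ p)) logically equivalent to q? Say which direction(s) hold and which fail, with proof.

(⟹) Assume the antecedent. If t is true, the antecedent forces (t = T, p = T, q = T), and q holds there. If t is false, the antecedent forces (t = F, p = T, q = T), and q holds there. Either way q holds.

(⟸) This fails. Under t = F, p = F, q = T, the left side is false but the right side is true.

(⇒) holds; (⇐) fails.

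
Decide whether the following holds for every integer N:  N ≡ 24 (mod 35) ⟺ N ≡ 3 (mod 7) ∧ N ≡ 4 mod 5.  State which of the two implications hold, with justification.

Both directions hold.

(⟹) Suppose N ≡ 24 (mod 35); write N = 35j + 24. Since 7 ∣ 35, reducing mod 7 gives N ≡ 24 ≡ 3 (mod 7); since 5 ∣ 35, reducing mod 5 gives N ≡ 24 ≡ 4 (mod 5).

(⟸) Conversely, if N ≡ 3 (mod 7) and N ≡ 4 (mod 5), then by the Chinese remainder theorem N ≡ 24 (mod 35). This is exactly N ≡ 24 (mod 35).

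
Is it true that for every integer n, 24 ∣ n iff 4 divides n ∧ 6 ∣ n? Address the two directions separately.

(→) If 24 ∣ n, write n = 24q. Since 24 = 6·4, n = 4·(6q), so 4 ∣ n; and since 24 = 4·6, n = 6·(4q), so 6 ∣ n.

(←) This fails: take n = 12. Both 4 ∣ 12 and 6 ∣ 12, yet 12 is not a multiple of 24 (since 12 = 0·24 + 12), so 24 ∤ 12.

Only the forward direction holds.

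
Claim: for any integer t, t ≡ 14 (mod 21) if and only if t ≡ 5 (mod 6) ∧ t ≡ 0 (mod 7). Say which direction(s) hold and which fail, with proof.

Only the reverse direction holds.

(⟹) This fails: t = 14 gives 14 ≡ 14 (mod 21) but 14 ≡ 2 (mod 6), so the conjunction on the right does not hold.

(⟸) Conversely, if t ≡ 5 (mod 6) and t ≡ 0 (mod 7), then by the Chinese remainder theorem t ≡ 35 (mod 42). Since 35 ≡ 14 (mod 21) and 21 ∣ 42, we get t ≡ 14 (mod 21).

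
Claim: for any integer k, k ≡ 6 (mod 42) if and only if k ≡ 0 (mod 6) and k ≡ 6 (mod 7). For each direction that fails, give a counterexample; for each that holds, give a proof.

Both directions hold.

(←) If k ≡ 0 (mod 6) and k ≡ 6 (mod 7), then by the Chinese remainder theorem k ≡ 6 (mod 42). This is exactly k ≡ 6 (mod 42).

(→) Suppose k ≡ 6 (mod 42); write k = 42j + 6. Since 6 ∣ 42, reducing mod 6 gives k ≡ 6 ≡ 0 (mod 6); since 7 ∣ 42, reducing mod 7 gives k ≡ 6 (mod 7).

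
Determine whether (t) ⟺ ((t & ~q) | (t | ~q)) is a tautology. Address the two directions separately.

(⟹) Assume the antecedent. If t is true, (t & ~q) | (t | ~q) reduces to true regardless of the other variables. If t is false, the antecedent cannot hold. Either way (t & ~q) | (t | ~q) holds.

(⟸) This fails. Under t = F, q = F, the left side is false but the right side is true.

Only the forward implication holds.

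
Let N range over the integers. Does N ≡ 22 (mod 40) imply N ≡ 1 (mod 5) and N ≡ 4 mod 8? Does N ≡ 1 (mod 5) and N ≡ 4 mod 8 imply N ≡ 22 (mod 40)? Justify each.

Neither direction holds.

(→) This fails: N = 22 gives 22 ≡ 22 (mod 40) but 22 ≡ 2 (mod 5), so the conjunction on the right does not hold.

(←) This fails: N = 36 satisfies both congruences on the right (36 ≡ 1 mod 5 and 36 ≡ 4 mod 8) yet 36 ≡ 36 (mod 40), not 22.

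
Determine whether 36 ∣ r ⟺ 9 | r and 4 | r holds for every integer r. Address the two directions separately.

Both directions hold; the statement is true.

(⟹) If 36 ∣ r, write r = 36q. Since 36 = 4·9, r = 9·(4q), so 9 ∣ r; and since 36 = 9·4, r = 4·(9q), so 4 ∣ r.

(⟸) Suppose 9 ∣ r and 4 ∣ r. Any common multiple of 9 and 4 is a multiple of their lcm; here gcd(9, 4) = 1, so lcm(9, 4) = 9·4 = 36, so 36 ∣ r.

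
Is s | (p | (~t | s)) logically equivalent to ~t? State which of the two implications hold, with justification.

(⟹) This fails. Under p = T, s = F, t = T, the left side is true but the right side is false.

(⟸) Assume the antecedent. If p is true, s | (p | (~t | s)) reduces to true regardless of the other variables. If p is false, the antecedent forces (p = F, s = F, t = F) or (p = F, s = T, t = F), and s | (p | (~t | s)) holds there. Either way s | (p | (~t | s)) holds.

Only the reverse direction holds.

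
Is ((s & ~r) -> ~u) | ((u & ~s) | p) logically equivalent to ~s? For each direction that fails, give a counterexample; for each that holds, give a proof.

Forward direction. This fails. Under s = T, u = F, p = F, r = F, the left side is true but the right side is false.

Converse. Assume the antecedent. If s is true, the antecedent cannot hold. If s is false, the consequent reduces to true regardless of the other variables. Either way the consequent holds.

The forward direction fails; the converse holds.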